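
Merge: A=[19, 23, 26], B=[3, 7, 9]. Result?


Compare heads, take smaller each step.
Merged: [3, 7, 9, 19, 23, 26]


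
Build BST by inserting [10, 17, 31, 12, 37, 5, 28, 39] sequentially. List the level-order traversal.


Root = 10; build tree by BST insertion.
Level-Order traversal: [10, 5, 17, 12, 31, 28, 37, 39]


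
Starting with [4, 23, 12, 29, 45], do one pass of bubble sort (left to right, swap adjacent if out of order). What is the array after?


After one pass: [4, 12, 23, 29, 45]


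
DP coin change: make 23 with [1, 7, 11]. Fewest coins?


dp[0]=0; dp[i]=1+min(dp[i-c] for c in coins)
...dp[18]=2, dp[19]=3, dp[20]=4, dp[21]=3, dp[22]=2, dp[23]=3
Minimum coins for 23 = 3


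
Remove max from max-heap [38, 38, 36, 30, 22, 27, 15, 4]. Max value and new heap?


Max = 38
Replace root with last, heapify down
Resulting heap: [38, 30, 36, 4, 22, 27, 15]


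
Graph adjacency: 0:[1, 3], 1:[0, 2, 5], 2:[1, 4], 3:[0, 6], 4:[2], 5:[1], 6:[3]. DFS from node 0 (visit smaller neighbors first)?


DFS stack-based: start with [0]
Visit order: [0, 1, 2, 4, 5, 3, 6]


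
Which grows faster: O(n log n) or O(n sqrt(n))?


linearithmic grows slower than n^1.5
O(n log n) is asymptotically smaller; O(n sqrt(n)) grows faster


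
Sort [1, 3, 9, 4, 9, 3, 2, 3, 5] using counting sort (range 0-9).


Count array: [0, 1, 1, 3, 1, 1, 0, 0, 0, 2]
Reconstruct: [1, 2, 3, 3, 3, 4, 5, 9, 9]


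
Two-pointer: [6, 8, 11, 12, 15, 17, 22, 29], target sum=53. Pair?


Two pointers: lo=0, hi=7
No pair sums to 53


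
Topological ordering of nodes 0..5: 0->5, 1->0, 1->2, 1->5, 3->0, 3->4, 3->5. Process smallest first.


Kahn's algorithm, process smallest node first
Order: [1, 2, 3, 0, 4, 5]


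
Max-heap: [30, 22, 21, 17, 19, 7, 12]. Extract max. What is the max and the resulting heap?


Max = 30
Replace root with last, heapify down
Resulting heap: [22, 19, 21, 17, 12, 7]


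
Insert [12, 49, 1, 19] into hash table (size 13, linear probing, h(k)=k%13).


Insertions: 12->slot 12; 49->slot 10; 1->slot 1; 19->slot 6
Table: [None, 1, None, None, None, None, 19, None, None, None, 49, None, 12]


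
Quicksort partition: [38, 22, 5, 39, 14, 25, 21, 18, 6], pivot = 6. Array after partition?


Elements <= 6 go left of pivot.
Result: [5, 6, 38, 39, 14, 25, 21, 18, 22], pivot at index 1


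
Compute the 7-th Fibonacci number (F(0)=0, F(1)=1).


F(n)=F(n-1)+F(n-2)
...F(5)=5, F(6)=8, F(7)=13


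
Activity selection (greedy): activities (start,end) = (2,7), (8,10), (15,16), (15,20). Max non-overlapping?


Greedy: pick earliest-ending, then skip overlaps.
Selected (3 activities): [(2, 7), (8, 10), (15, 16)]


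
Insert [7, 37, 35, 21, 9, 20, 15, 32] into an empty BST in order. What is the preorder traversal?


Root = 7; build tree by BST insertion.
Preorder traversal: [7, 37, 35, 21, 9, 20, 15, 32]


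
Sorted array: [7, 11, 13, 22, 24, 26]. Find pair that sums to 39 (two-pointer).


Two pointers: lo=0, hi=5
Found pair: (13, 26) summing to 39


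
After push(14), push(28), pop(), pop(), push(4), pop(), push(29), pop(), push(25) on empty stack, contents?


push(14) -> [14]
push(28) -> [14, 28]
pop() returns 28 -> [14]
pop() returns 14 -> []
push(4) -> [4]
pop() returns 4 -> []
push(29) -> [29]
pop() returns 29 -> []
push(25) -> [25]
Final stack (bottom to top): [25]


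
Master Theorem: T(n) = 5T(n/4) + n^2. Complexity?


a=5, b=4, c=2. log_4(5)=1.161 < c=2. Case 3: O(n^c) = O(n^2)
Complexity: O(n^2)


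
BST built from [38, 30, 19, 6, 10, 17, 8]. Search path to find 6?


BST root = 38
Search for 6: compare at each node
Path: [38, 30, 19, 6]


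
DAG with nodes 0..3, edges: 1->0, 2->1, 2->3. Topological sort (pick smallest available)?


Kahn's algorithm, process smallest node first
Order: [2, 1, 0, 3]


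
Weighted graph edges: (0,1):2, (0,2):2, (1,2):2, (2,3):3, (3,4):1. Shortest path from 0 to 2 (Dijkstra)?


Dijkstra from 0:
Distances: {0: 0, 1: 2, 2: 2, 3: 5, 4: 6}
Shortest distance to 2 = 2, path = [0, 2]


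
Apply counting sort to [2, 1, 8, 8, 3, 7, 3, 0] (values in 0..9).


Count array: [1, 1, 1, 2, 0, 0, 0, 1, 2, 0]
Reconstruct: [0, 1, 2, 3, 3, 7, 8, 8]


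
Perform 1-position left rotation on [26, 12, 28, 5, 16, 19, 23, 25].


Left rotate by 1: [12, 28, 5, 16, 19, 23, 25, 26]


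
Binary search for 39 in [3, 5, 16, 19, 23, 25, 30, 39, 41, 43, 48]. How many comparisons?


Search for 39:
[0,10] mid=5 arr[5]=25
[6,10] mid=8 arr[8]=41
[6,7] mid=6 arr[6]=30
[7,7] mid=7 arr[7]=39
Total: 4 comparisons


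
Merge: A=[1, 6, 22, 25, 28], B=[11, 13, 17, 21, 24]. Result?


Compare heads, take smaller each step.
Merged: [1, 6, 11, 13, 17, 21, 22, 24, 25, 28]


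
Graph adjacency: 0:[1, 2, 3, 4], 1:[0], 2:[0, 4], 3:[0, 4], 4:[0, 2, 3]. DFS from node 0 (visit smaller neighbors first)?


DFS stack-based: start with [0]
Visit order: [0, 1, 2, 4, 3]


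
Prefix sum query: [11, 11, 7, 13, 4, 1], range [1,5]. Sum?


Prefix sums: [0, 11, 22, 29, 42, 46, 47]
Sum[1..5] = prefix[6] - prefix[1] = 47 - 11 = 36


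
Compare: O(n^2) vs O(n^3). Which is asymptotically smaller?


quadratic grows slower than cubic
O(n^2) is asymptotically smaller; O(n^3) grows faster


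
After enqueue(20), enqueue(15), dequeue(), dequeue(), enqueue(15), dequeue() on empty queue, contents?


enqueue(20) -> [20]
enqueue(15) -> [20, 15]
dequeue() returns 20 -> [15]
dequeue() returns 15 -> []
enqueue(15) -> [15]
dequeue() returns 15 -> []
Final queue (front to back): []


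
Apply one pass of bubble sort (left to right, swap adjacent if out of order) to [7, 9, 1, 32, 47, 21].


After one pass: [7, 1, 9, 32, 21, 47]


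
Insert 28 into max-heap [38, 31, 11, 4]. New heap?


Append 28: [38, 31, 11, 4, 28]
Bubble up: no swaps needed
Result: [38, 31, 11, 4, 28]


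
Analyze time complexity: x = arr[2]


Analysis: constant-time operation, no loop
Complexity: O(1)


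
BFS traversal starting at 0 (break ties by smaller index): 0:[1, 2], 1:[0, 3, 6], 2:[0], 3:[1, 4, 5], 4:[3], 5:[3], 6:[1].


BFS queue: start with [0]
Visit order: [0, 1, 2, 3, 6, 4, 5]


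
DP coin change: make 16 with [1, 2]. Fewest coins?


dp[0]=0; dp[i]=1+min(dp[i-c] for c in coins)
...dp[11]=6, dp[12]=6, dp[13]=7, dp[14]=7, dp[15]=8, dp[16]=8
Minimum coins for 16 = 8


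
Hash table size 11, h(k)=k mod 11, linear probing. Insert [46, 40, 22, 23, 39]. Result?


Insertions: 46->slot 2; 40->slot 7; 22->slot 0; 23->slot 1; 39->slot 6
Table: [22, 23, 46, None, None, None, 39, 40, None, None, None]


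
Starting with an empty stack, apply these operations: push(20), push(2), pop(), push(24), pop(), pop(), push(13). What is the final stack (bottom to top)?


push(20) -> [20]
push(2) -> [20, 2]
pop() returns 2 -> [20]
push(24) -> [20, 24]
pop() returns 24 -> [20]
pop() returns 20 -> []
push(13) -> [13]
Final stack (bottom to top): [13]


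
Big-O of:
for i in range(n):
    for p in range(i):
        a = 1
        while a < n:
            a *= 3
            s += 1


Per nesting level: O(n) * O(n) [triangular over i] * O(log n) = O(n^2 log n)
Complexity: O(n^2 log n)


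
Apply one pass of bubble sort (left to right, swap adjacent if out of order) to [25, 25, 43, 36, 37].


After one pass: [25, 25, 36, 37, 43]


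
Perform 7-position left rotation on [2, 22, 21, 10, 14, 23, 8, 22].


Left rotate by 7: [22, 2, 22, 21, 10, 14, 23, 8]


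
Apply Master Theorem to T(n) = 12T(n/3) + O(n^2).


a=12, b=3, c=2. log_3(12)=2.262 > c=2. Case 1: O(n^log_b(a)) = O(n^2.262)
Complexity: O(n^2.262)


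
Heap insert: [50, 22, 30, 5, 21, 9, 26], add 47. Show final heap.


Append 47: [50, 22, 30, 5, 21, 9, 26, 47]
Bubble up: swap idx 7(47) with idx 3(5); swap idx 3(47) with idx 1(22)
Result: [50, 47, 30, 22, 21, 9, 26, 5]


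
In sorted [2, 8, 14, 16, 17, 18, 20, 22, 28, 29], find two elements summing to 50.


Two pointers: lo=0, hi=9
Found pair: (22, 28) summing to 50


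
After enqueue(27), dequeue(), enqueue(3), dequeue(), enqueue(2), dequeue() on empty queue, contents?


enqueue(27) -> [27]
dequeue() returns 27 -> []
enqueue(3) -> [3]
dequeue() returns 3 -> []
enqueue(2) -> [2]
dequeue() returns 2 -> []
Final queue (front to back): []


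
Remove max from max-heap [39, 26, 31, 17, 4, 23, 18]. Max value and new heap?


Max = 39
Replace root with last, heapify down
Resulting heap: [31, 26, 23, 17, 4, 18]


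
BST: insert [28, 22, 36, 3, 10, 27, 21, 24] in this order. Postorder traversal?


Root = 28; build tree by BST insertion.
Postorder traversal: [21, 10, 3, 24, 27, 22, 36, 28]


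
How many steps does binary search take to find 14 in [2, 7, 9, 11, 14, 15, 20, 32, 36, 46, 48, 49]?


Search for 14:
[0,11] mid=5 arr[5]=15
[0,4] mid=2 arr[2]=9
[3,4] mid=3 arr[3]=11
[4,4] mid=4 arr[4]=14
Total: 4 comparisons


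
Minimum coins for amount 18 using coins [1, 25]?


dp[0]=0; dp[i]=1+min(dp[i-c] for c in coins)
...dp[13]=13, dp[14]=14, dp[15]=15, dp[16]=16, dp[17]=17, dp[18]=18
Minimum coins for 18 = 18


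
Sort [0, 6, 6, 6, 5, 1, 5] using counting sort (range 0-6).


Count array: [1, 1, 0, 0, 0, 2, 3]
Reconstruct: [0, 1, 5, 5, 6, 6, 6]


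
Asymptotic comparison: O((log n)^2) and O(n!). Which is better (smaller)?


polylogarithmic grows slower than factorial
O((log n)^2) is asymptotically smaller; O(n!) grows faster


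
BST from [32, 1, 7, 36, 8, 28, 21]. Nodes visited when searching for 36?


BST root = 32
Search for 36: compare at each node
Path: [32, 36]


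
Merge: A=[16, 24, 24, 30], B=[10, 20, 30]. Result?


Compare heads, take smaller each step.
Merged: [10, 16, 20, 24, 24, 30, 30]


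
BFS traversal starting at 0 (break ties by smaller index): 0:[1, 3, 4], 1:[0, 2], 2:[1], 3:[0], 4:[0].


BFS queue: start with [0]
Visit order: [0, 1, 3, 4, 2]


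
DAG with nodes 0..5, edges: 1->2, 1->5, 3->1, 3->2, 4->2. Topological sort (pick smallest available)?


Kahn's algorithm, process smallest node first
Order: [0, 3, 1, 4, 2, 5]


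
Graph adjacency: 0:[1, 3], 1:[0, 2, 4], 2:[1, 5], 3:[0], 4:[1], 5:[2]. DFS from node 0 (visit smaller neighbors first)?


DFS stack-based: start with [0]
Visit order: [0, 1, 2, 5, 4, 3]


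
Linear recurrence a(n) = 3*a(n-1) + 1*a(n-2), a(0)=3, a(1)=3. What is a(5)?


Build bottom-up:
...a(3)=39, a(4)=129, a(5)=3*129+1*39=426


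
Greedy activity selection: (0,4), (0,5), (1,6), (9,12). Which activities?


Greedy: pick earliest-ending, then skip overlaps.
Selected (2 activities): [(0, 4), (9, 12)]


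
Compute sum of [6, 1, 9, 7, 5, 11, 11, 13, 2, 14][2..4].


Prefix sums: [0, 6, 7, 16, 23, 28, 39, 50, 63, 65, 79]
Sum[2..4] = prefix[5] - prefix[2] = 28 - 7 = 21


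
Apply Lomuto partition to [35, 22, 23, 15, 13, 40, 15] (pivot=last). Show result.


Elements <= 15 go left of pivot.
Result: [15, 13, 15, 35, 22, 40, 23], pivot at index 2


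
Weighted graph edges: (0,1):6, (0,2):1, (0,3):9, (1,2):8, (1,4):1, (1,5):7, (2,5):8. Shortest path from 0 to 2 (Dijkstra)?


Dijkstra from 0:
Distances: {0: 0, 1: 6, 2: 1, 3: 9, 4: 7, 5: 9}
Shortest distance to 2 = 1, path = [0, 2]


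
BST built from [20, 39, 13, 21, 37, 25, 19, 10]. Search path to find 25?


BST root = 20
Search for 25: compare at each node
Path: [20, 39, 21, 37, 25]


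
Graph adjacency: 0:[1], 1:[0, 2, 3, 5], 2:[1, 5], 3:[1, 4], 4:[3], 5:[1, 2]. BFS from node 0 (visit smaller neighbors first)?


BFS queue: start with [0]
Visit order: [0, 1, 2, 3, 5, 4]


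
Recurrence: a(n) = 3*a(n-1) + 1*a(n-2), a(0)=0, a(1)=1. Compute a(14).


Build bottom-up:
...a(12)=467280, a(13)=1543321, a(14)=3*1543321+1*467280=5097243


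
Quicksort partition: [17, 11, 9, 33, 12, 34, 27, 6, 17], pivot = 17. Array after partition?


Elements <= 17 go left of pivot.
Result: [17, 11, 9, 12, 6, 17, 27, 33, 34], pivot at index 5


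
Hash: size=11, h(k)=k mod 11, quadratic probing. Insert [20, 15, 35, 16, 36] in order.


Insertions: 20->slot 9; 15->slot 4; 35->slot 2; 16->slot 5; 36->slot 3
Table: [None, None, 35, 36, 15, 16, None, None, None, 20, None]


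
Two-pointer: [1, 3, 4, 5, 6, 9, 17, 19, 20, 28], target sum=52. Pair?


Two pointers: lo=0, hi=9
No pair sums to 52


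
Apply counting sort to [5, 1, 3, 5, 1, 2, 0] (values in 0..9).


Count array: [1, 2, 1, 1, 0, 2, 0, 0, 0, 0]
Reconstruct: [0, 1, 1, 2, 3, 5, 5]


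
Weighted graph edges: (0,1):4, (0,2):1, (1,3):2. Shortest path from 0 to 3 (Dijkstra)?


Dijkstra from 0:
Distances: {0: 0, 1: 4, 2: 1, 3: 6}
Shortest distance to 3 = 6, path = [0, 1, 3]


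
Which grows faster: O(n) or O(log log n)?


double-logarithmic grows slower than linear
O(log log n) is asymptotically smaller; O(n) grows faster


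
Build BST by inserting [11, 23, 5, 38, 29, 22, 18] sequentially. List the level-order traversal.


Root = 11; build tree by BST insertion.
Level-Order traversal: [11, 5, 23, 22, 38, 18, 29]


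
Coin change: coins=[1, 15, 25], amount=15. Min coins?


dp[0]=0; dp[i]=1+min(dp[i-c] for c in coins)
...dp[10]=10, dp[11]=11, dp[12]=12, dp[13]=13, dp[14]=14, dp[15]=1
Minimum coins for 15 = 1


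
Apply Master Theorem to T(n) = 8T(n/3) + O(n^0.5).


a=8, b=3, c=0.5. log_3(8)=1.893 > c=0.5. Case 1: O(n^log_b(a)) = O(n^1.893)
Complexity: O(n^1.893)


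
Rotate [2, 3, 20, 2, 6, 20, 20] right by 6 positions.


Right rotate by 6: [3, 20, 2, 6, 20, 20, 2]


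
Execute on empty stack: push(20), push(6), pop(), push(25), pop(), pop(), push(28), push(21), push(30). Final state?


push(20) -> [20]
push(6) -> [20, 6]
pop() returns 6 -> [20]
push(25) -> [20, 25]
pop() returns 25 -> [20]
pop() returns 20 -> []
push(28) -> [28]
push(21) -> [28, 21]
push(30) -> [28, 21, 30]
Final stack (bottom to top): [28, 21, 30]


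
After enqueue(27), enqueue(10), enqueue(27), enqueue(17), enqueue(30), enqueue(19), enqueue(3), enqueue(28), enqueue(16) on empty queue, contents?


enqueue(27) -> [27]
enqueue(10) -> [27, 10]
enqueue(27) -> [27, 10, 27]
enqueue(17) -> [27, 10, 27, 17]
enqueue(30) -> [27, 10, 27, 17, 30]
enqueue(19) -> [27, 10, 27, 17, 30, 19]
enqueue(3) -> [27, 10, 27, 17, 30, 19, 3]
enqueue(28) -> [27, 10, 27, 17, 30, 19, 3, 28]
enqueue(16) -> [27, 10, 27, 17, 30, 19, 3, 28, 16]
Final queue (front to back): [27, 10, 27, 17, 30, 19, 3, 28, 16]


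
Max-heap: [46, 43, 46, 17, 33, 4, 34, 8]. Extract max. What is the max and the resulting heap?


Max = 46
Replace root with last, heapify down
Resulting heap: [46, 43, 34, 17, 33, 4, 8]


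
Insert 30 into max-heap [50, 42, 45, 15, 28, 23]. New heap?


Append 30: [50, 42, 45, 15, 28, 23, 30]
Bubble up: no swaps needed
Result: [50, 42, 45, 15, 28, 23, 30]


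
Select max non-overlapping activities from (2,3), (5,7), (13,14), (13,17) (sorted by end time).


Greedy: pick earliest-ending, then skip overlaps.
Selected (3 activities): [(2, 3), (5, 7), (13, 14)]


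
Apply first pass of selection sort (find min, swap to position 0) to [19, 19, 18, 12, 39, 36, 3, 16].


After one pass: [3, 19, 18, 12, 39, 36, 19, 16]


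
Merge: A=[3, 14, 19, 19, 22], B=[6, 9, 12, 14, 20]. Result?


Compare heads, take smaller each step.
Merged: [3, 6, 9, 12, 14, 14, 19, 19, 20, 22]


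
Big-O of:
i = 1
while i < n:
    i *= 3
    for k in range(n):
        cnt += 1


Per nesting level: O(log n) * O(n) = O(n log n)
Complexity: O(n log n)


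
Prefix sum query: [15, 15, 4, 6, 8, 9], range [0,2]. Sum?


Prefix sums: [0, 15, 30, 34, 40, 48, 57]
Sum[0..2] = prefix[3] - prefix[0] = 34 - 0 = 34


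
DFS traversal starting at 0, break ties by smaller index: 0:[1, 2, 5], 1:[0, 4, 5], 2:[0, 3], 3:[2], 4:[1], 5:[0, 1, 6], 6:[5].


DFS stack-based: start with [0]
Visit order: [0, 1, 4, 5, 6, 2, 3]


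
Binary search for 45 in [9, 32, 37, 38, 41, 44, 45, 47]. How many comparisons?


Search for 45:
[0,7] mid=3 arr[3]=38
[4,7] mid=5 arr[5]=44
[6,7] mid=6 arr[6]=45
Total: 3 comparisons


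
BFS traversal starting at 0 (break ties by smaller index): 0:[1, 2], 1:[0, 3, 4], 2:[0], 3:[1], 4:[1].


BFS queue: start with [0]
Visit order: [0, 1, 2, 3, 4]


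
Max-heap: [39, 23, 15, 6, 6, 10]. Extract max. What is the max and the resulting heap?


Max = 39
Replace root with last, heapify down
Resulting heap: [23, 10, 15, 6, 6]


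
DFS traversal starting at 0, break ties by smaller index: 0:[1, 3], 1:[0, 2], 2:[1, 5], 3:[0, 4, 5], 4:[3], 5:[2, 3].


DFS stack-based: start with [0]
Visit order: [0, 1, 2, 5, 3, 4]


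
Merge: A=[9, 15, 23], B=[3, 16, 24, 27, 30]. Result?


Compare heads, take smaller each step.
Merged: [3, 9, 15, 16, 23, 24, 27, 30]


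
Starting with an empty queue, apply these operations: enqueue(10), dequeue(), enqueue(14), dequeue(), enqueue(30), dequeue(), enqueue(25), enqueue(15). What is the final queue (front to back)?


enqueue(10) -> [10]
dequeue() returns 10 -> []
enqueue(14) -> [14]
dequeue() returns 14 -> []
enqueue(30) -> [30]
dequeue() returns 30 -> []
enqueue(25) -> [25]
enqueue(15) -> [25, 15]
Final queue (front to back): [25, 15]


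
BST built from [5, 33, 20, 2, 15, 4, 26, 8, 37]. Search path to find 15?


BST root = 5
Search for 15: compare at each node
Path: [5, 33, 20, 15]


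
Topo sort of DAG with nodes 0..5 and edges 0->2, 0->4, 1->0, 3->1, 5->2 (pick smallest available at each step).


Kahn's algorithm, process smallest node first
Order: [3, 1, 0, 4, 5, 2]


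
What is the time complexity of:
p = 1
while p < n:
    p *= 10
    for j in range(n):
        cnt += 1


Per nesting level: O(log n) * O(n) = O(n log n)
Complexity: O(n log n)


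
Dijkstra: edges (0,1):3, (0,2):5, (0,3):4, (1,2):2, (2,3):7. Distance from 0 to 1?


Dijkstra from 0:
Distances: {0: 0, 1: 3, 2: 5, 3: 4}
Shortest distance to 1 = 3, path = [0, 1]


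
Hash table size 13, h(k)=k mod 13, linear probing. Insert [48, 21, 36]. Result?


Insertions: 48->slot 9; 21->slot 8; 36->slot 10
Table: [None, None, None, None, None, None, None, None, 21, 48, 36, None, None]


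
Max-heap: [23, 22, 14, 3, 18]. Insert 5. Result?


Append 5: [23, 22, 14, 3, 18, 5]
Bubble up: no swaps needed
Result: [23, 22, 14, 3, 18, 5]


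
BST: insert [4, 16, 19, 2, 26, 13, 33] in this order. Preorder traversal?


Root = 4; build tree by BST insertion.
Preorder traversal: [4, 2, 16, 13, 19, 26, 33]


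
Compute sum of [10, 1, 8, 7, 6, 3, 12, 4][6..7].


Prefix sums: [0, 10, 11, 19, 26, 32, 35, 47, 51]
Sum[6..7] = prefix[8] - prefix[6] = 51 - 35 = 16


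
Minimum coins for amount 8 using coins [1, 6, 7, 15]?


dp[0]=0; dp[i]=1+min(dp[i-c] for c in coins)
...dp[3]=3, dp[4]=4, dp[5]=5, dp[6]=1, dp[7]=1, dp[8]=2
Minimum coins for 8 = 2


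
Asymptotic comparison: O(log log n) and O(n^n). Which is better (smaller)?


double-logarithmic grows slower than n^n
O(log log n) is asymptotically smaller; O(n^n) grows faster


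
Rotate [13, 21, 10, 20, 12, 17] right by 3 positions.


Right rotate by 3: [20, 12, 17, 13, 21, 10]


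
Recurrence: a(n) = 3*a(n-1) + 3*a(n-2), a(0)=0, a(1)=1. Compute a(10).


Build bottom-up:
...a(8)=9315, a(9)=35316, a(10)=3*35316+3*9315=133893


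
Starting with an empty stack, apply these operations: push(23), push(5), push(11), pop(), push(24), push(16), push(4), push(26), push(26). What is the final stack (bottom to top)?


push(23) -> [23]
push(5) -> [23, 5]
push(11) -> [23, 5, 11]
pop() returns 11 -> [23, 5]
push(24) -> [23, 5, 24]
push(16) -> [23, 5, 24, 16]
push(4) -> [23, 5, 24, 16, 4]
push(26) -> [23, 5, 24, 16, 4, 26]
push(26) -> [23, 5, 24, 16, 4, 26, 26]
Final stack (bottom to top): [23, 5, 24, 16, 4, 26, 26]


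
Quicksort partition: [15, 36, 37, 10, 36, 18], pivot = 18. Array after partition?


Elements <= 18 go left of pivot.
Result: [15, 10, 18, 36, 36, 37], pivot at index 2


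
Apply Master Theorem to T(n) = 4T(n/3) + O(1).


a=4, b=3, c=0. log_3(4)=1.262 > c=0. Case 1: O(n^log_b(a)) = O(n^1.262)
Complexity: O(n^1.262)


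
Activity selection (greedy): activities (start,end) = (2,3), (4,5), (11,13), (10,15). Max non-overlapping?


Greedy: pick earliest-ending, then skip overlaps.
Selected (3 activities): [(2, 3), (4, 5), (11, 13)]


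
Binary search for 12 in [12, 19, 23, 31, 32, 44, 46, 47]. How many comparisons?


Search for 12:
[0,7] mid=3 arr[3]=31
[0,2] mid=1 arr[1]=19
[0,0] mid=0 arr[0]=12
Total: 3 comparisons


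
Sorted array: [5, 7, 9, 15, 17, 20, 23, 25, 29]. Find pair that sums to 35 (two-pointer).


Two pointers: lo=0, hi=8
Found pair: (15, 20) summing to 35


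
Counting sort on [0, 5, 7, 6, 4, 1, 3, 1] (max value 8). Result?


Count array: [1, 2, 0, 1, 1, 1, 1, 1, 0]
Reconstruct: [0, 1, 1, 3, 4, 5, 6, 7]


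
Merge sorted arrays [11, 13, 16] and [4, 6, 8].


Compare heads, take smaller each step.
Merged: [4, 6, 8, 11, 13, 16]


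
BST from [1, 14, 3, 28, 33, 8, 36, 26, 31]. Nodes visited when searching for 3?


BST root = 1
Search for 3: compare at each node
Path: [1, 14, 3]


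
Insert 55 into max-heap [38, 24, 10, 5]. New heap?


Append 55: [38, 24, 10, 5, 55]
Bubble up: swap idx 4(55) with idx 1(24); swap idx 1(55) with idx 0(38)
Result: [55, 38, 10, 5, 24]


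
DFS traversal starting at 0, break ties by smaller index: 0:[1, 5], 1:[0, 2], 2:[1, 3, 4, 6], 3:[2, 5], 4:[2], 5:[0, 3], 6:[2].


DFS stack-based: start with [0]
Visit order: [0, 1, 2, 3, 5, 4, 6]


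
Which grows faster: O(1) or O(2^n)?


constant grows slower than exponential
O(1) is asymptotically smaller; O(2^n) grows faster


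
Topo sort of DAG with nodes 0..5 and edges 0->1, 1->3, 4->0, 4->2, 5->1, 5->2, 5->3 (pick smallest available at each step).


Kahn's algorithm, process smallest node first
Order: [4, 0, 5, 1, 2, 3]


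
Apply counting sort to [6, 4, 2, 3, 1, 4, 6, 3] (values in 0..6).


Count array: [0, 1, 1, 2, 2, 0, 2]
Reconstruct: [1, 2, 3, 3, 4, 4, 6, 6]


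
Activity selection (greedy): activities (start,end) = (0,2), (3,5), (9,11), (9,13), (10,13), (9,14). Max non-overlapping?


Greedy: pick earliest-ending, then skip overlaps.
Selected (3 activities): [(0, 2), (3, 5), (9, 11)]


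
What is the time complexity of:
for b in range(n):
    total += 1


Per nesting level: O(n) = O(n)
Complexity: O(n)


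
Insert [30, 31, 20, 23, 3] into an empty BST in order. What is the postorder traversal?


Root = 30; build tree by BST insertion.
Postorder traversal: [3, 23, 20, 31, 30]


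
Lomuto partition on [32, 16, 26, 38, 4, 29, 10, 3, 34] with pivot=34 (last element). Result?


Elements <= 34 go left of pivot.
Result: [32, 16, 26, 4, 29, 10, 3, 34, 38], pivot at index 7


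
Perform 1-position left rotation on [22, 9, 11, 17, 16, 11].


Left rotate by 1: [9, 11, 17, 16, 11, 22]


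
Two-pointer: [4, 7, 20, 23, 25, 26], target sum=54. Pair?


Two pointers: lo=0, hi=5
No pair sums to 54


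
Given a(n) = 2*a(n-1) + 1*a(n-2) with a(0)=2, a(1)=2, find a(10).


Build bottom-up:
...a(8)=1154, a(9)=2786, a(10)=2*2786+1*1154=6726


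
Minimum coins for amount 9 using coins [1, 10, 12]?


dp[0]=0; dp[i]=1+min(dp[i-c] for c in coins)
...dp[4]=4, dp[5]=5, dp[6]=6, dp[7]=7, dp[8]=8, dp[9]=9
Minimum coins for 9 = 9


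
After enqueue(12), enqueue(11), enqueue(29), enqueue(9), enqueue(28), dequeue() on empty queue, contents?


enqueue(12) -> [12]
enqueue(11) -> [12, 11]
enqueue(29) -> [12, 11, 29]
enqueue(9) -> [12, 11, 29, 9]
enqueue(28) -> [12, 11, 29, 9, 28]
dequeue() returns 12 -> [11, 29, 9, 28]
Final queue (front to back): [11, 29, 9, 28]


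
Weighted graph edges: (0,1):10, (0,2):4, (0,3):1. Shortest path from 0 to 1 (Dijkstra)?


Dijkstra from 0:
Distances: {0: 0, 1: 10, 2: 4, 3: 1}
Shortest distance to 1 = 10, path = [0, 1]


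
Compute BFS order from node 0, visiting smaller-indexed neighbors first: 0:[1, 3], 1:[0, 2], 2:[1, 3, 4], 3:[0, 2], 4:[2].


BFS queue: start with [0]
Visit order: [0, 1, 3, 2, 4]


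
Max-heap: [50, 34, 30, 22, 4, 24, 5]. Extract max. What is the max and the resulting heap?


Max = 50
Replace root with last, heapify down
Resulting heap: [34, 22, 30, 5, 4, 24]


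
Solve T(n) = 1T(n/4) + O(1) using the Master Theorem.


a=1, b=4, c=0. log_4(1)=0 = c=0. Case 2: O(n^c log n) = O(log n)
Complexity: O(log n)


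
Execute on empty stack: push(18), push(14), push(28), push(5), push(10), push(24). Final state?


push(18) -> [18]
push(14) -> [18, 14]
push(28) -> [18, 14, 28]
push(5) -> [18, 14, 28, 5]
push(10) -> [18, 14, 28, 5, 10]
push(24) -> [18, 14, 28, 5, 10, 24]
Final stack (bottom to top): [18, 14, 28, 5, 10, 24]


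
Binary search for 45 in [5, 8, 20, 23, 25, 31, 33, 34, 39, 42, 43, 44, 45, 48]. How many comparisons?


Search for 45:
[0,13] mid=6 arr[6]=33
[7,13] mid=10 arr[10]=43
[11,13] mid=12 arr[12]=45
Total: 3 comparisons


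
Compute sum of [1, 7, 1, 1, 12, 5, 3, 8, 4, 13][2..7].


Prefix sums: [0, 1, 8, 9, 10, 22, 27, 30, 38, 42, 55]
Sum[2..7] = prefix[8] - prefix[2] = 38 - 8 = 30


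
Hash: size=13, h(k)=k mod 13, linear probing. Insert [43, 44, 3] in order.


Insertions: 43->slot 4; 44->slot 5; 3->slot 3
Table: [None, None, None, 3, 43, 44, None, None, None, None, None, None, None]


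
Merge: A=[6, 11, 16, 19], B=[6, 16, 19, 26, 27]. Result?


Compare heads, take smaller each step.
Merged: [6, 6, 11, 16, 16, 19, 19, 26, 27]


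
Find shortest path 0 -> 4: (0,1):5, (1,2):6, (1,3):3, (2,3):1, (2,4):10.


Dijkstra from 0:
Distances: {0: 0, 1: 5, 2: 9, 3: 8, 4: 19}
Shortest distance to 4 = 19, path = [0, 1, 3, 2, 4]


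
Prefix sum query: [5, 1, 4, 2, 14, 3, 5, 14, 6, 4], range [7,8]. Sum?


Prefix sums: [0, 5, 6, 10, 12, 26, 29, 34, 48, 54, 58]
Sum[7..8] = prefix[9] - prefix[7] = 54 - 34 = 20


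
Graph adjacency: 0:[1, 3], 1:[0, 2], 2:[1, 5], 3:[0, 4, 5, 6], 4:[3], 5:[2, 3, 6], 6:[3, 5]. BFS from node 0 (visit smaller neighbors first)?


BFS queue: start with [0]
Visit order: [0, 1, 3, 2, 4, 5, 6]


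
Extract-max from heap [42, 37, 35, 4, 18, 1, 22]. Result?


Max = 42
Replace root with last, heapify down
Resulting heap: [37, 22, 35, 4, 18, 1]


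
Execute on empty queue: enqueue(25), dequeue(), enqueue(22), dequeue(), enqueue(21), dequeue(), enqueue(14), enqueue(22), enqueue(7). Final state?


enqueue(25) -> [25]
dequeue() returns 25 -> []
enqueue(22) -> [22]
dequeue() returns 22 -> []
enqueue(21) -> [21]
dequeue() returns 21 -> []
enqueue(14) -> [14]
enqueue(22) -> [14, 22]
enqueue(7) -> [14, 22, 7]
Final queue (front to back): [14, 22, 7]


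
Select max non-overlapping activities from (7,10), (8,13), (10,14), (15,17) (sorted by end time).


Greedy: pick earliest-ending, then skip overlaps.
Selected (3 activities): [(7, 10), (10, 14), (15, 17)]


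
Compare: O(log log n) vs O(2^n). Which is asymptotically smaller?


double-logarithmic grows slower than exponential
O(log log n) is asymptotically smaller; O(2^n) grows faster


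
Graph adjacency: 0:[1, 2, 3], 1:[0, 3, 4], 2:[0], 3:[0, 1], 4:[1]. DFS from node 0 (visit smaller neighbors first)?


DFS stack-based: start with [0]
Visit order: [0, 1, 3, 4, 2]


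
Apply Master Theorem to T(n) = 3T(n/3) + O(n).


a=3, b=3, c=1. log_3(3)=1 = c=1. Case 2: O(n^c log n) = O(n log n)
Complexity: O(n log n)


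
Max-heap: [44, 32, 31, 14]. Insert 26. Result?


Append 26: [44, 32, 31, 14, 26]
Bubble up: no swaps needed
Result: [44, 32, 31, 14, 26]


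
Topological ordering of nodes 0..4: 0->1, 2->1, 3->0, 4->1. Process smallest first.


Kahn's algorithm, process smallest node first
Order: [2, 3, 0, 4, 1]


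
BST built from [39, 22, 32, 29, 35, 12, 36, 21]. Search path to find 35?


BST root = 39
Search for 35: compare at each node
Path: [39, 22, 32, 35]


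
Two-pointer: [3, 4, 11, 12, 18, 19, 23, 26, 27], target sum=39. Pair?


Two pointers: lo=0, hi=8
Found pair: (12, 27) summing to 39


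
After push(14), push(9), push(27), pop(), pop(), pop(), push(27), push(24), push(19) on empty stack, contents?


push(14) -> [14]
push(9) -> [14, 9]
push(27) -> [14, 9, 27]
pop() returns 27 -> [14, 9]
pop() returns 9 -> [14]
pop() returns 14 -> []
push(27) -> [27]
push(24) -> [27, 24]
push(19) -> [27, 24, 19]
Final stack (bottom to top): [27, 24, 19]


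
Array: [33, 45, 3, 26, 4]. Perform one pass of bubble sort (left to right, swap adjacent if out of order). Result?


After one pass: [33, 3, 26, 4, 45]


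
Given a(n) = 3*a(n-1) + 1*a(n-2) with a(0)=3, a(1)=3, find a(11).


Build bottom-up:
...a(9)=50691, a(10)=167421, a(11)=3*167421+1*50691=552954


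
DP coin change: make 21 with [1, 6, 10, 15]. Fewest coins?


dp[0]=0; dp[i]=1+min(dp[i-c] for c in coins)
...dp[16]=2, dp[17]=3, dp[18]=3, dp[19]=4, dp[20]=2, dp[21]=2
Minimum coins for 21 = 2


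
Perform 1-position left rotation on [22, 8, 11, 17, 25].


Left rotate by 1: [8, 11, 17, 25, 22]


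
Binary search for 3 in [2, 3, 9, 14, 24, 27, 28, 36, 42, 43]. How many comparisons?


Search for 3:
[0,9] mid=4 arr[4]=24
[0,3] mid=1 arr[1]=3
Total: 2 comparisons


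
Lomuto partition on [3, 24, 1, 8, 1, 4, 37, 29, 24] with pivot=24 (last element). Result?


Elements <= 24 go left of pivot.
Result: [3, 24, 1, 8, 1, 4, 24, 29, 37], pivot at index 6


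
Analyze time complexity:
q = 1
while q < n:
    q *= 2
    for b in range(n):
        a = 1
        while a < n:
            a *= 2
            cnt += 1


Per nesting level: O(log n) * O(n) * O(log n) = O(n (log n)^2)
Complexity: O(n (log n)^2)


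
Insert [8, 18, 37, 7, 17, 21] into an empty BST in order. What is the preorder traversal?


Root = 8; build tree by BST insertion.
Preorder traversal: [8, 7, 18, 17, 37, 21]


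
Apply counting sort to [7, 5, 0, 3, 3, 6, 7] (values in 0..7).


Count array: [1, 0, 0, 2, 0, 1, 1, 2]
Reconstruct: [0, 3, 3, 5, 6, 7, 7]


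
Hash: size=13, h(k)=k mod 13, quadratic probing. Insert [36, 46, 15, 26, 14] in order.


Insertions: 36->slot 10; 46->slot 7; 15->slot 2; 26->slot 0; 14->slot 1
Table: [26, 14, 15, None, None, None, None, 46, None, None, 36, None, None]


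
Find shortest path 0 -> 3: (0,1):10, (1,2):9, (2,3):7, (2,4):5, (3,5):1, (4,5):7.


Dijkstra from 0:
Distances: {0: 0, 1: 10, 2: 19, 3: 26, 4: 24, 5: 27}
Shortest distance to 3 = 26, path = [0, 1, 2, 3]


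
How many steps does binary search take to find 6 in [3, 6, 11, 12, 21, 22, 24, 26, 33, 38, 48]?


Search for 6:
[0,10] mid=5 arr[5]=22
[0,4] mid=2 arr[2]=11
[0,1] mid=0 arr[0]=3
[1,1] mid=1 arr[1]=6
Total: 4 comparisons


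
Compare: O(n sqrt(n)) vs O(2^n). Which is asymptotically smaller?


n^1.5 grows slower than exponential
O(n sqrt(n)) is asymptotically smaller; O(2^n) grows faster


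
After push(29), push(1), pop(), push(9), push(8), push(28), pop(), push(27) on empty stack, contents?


push(29) -> [29]
push(1) -> [29, 1]
pop() returns 1 -> [29]
push(9) -> [29, 9]
push(8) -> [29, 9, 8]
push(28) -> [29, 9, 8, 28]
pop() returns 28 -> [29, 9, 8]
push(27) -> [29, 9, 8, 27]
Final stack (bottom to top): [29, 9, 8, 27]


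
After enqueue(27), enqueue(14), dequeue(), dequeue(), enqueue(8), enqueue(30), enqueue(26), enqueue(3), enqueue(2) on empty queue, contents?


enqueue(27) -> [27]
enqueue(14) -> [27, 14]
dequeue() returns 27 -> [14]
dequeue() returns 14 -> []
enqueue(8) -> [8]
enqueue(30) -> [8, 30]
enqueue(26) -> [8, 30, 26]
enqueue(3) -> [8, 30, 26, 3]
enqueue(2) -> [8, 30, 26, 3, 2]
Final queue (front to back): [8, 30, 26, 3, 2]


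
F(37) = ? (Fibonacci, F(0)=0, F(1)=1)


F(n)=F(n-1)+F(n-2)
...F(35)=9227465, F(36)=14930352, F(37)=24157817


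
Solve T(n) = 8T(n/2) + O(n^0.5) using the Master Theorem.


a=8, b=2, c=0.5. log_2(8)=3 > c=0.5. Case 1: O(n^log_b(a)) = O(n^3)
Complexity: O(n^3)


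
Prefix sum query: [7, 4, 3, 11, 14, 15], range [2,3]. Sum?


Prefix sums: [0, 7, 11, 14, 25, 39, 54]
Sum[2..3] = prefix[4] - prefix[2] = 25 - 11 = 14


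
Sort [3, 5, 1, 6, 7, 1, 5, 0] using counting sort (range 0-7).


Count array: [1, 2, 0, 1, 0, 2, 1, 1]
Reconstruct: [0, 1, 1, 3, 5, 5, 6, 7]


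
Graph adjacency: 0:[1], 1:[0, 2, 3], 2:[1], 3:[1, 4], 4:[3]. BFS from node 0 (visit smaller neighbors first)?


BFS queue: start with [0]
Visit order: [0, 1, 2, 3, 4]


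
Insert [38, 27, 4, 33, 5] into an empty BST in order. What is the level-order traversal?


Root = 38; build tree by BST insertion.
Level-Order traversal: [38, 27, 4, 33, 5]


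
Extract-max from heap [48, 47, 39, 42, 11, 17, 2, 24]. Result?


Max = 48
Replace root with last, heapify down
Resulting heap: [47, 42, 39, 24, 11, 17, 2]


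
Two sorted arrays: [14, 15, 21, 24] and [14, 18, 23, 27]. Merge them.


Compare heads, take smaller each step.
Merged: [14, 14, 15, 18, 21, 23, 24, 27]


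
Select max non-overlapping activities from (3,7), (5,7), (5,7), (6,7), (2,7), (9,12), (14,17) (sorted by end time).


Greedy: pick earliest-ending, then skip overlaps.
Selected (3 activities): [(3, 7), (9, 12), (14, 17)]


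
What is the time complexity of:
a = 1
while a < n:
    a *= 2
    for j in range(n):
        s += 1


Per nesting level: O(log n) * O(n) = O(n log n)
Complexity: O(n log n)


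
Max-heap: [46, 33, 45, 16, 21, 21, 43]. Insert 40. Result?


Append 40: [46, 33, 45, 16, 21, 21, 43, 40]
Bubble up: swap idx 7(40) with idx 3(16); swap idx 3(40) with idx 1(33)
Result: [46, 40, 45, 33, 21, 21, 43, 16]


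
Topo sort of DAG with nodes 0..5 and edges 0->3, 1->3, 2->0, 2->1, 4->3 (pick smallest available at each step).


Kahn's algorithm, process smallest node first
Order: [2, 0, 1, 4, 3, 5]


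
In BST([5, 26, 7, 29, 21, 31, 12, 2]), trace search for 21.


BST root = 5
Search for 21: compare at each node
Path: [5, 26, 7, 21]


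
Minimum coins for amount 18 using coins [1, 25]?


dp[0]=0; dp[i]=1+min(dp[i-c] for c in coins)
...dp[13]=13, dp[14]=14, dp[15]=15, dp[16]=16, dp[17]=17, dp[18]=18
Minimum coins for 18 = 18


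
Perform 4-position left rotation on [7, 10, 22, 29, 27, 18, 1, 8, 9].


Left rotate by 4: [27, 18, 1, 8, 9, 7, 10, 22, 29]


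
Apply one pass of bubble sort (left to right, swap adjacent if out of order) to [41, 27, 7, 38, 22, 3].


After one pass: [27, 7, 38, 22, 3, 41]


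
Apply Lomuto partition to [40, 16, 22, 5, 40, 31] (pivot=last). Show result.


Elements <= 31 go left of pivot.
Result: [16, 22, 5, 31, 40, 40], pivot at index 3


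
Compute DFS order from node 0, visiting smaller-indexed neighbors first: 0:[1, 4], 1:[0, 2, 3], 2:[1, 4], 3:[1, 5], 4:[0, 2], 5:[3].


DFS stack-based: start with [0]
Visit order: [0, 1, 2, 4, 3, 5]


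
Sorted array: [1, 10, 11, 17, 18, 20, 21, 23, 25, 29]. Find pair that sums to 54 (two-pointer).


Two pointers: lo=0, hi=9
Found pair: (25, 29) summing to 54


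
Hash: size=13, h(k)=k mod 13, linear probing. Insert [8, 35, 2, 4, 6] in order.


Insertions: 8->slot 8; 35->slot 9; 2->slot 2; 4->slot 4; 6->slot 6
Table: [None, None, 2, None, 4, None, 6, None, 8, 35, None, None, None]


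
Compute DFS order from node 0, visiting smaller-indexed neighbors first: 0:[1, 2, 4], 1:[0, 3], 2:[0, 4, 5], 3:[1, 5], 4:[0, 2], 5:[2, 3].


DFS stack-based: start with [0]
Visit order: [0, 1, 3, 5, 2, 4]


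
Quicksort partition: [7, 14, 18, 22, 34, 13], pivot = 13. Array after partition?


Elements <= 13 go left of pivot.
Result: [7, 13, 18, 22, 34, 14], pivot at index 1


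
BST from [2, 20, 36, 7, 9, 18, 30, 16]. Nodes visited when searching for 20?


BST root = 2
Search for 20: compare at each node
Path: [2, 20]


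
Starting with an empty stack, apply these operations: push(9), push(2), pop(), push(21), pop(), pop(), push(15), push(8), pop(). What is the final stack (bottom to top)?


push(9) -> [9]
push(2) -> [9, 2]
pop() returns 2 -> [9]
push(21) -> [9, 21]
pop() returns 21 -> [9]
pop() returns 9 -> []
push(15) -> [15]
push(8) -> [15, 8]
pop() returns 8 -> [15]
Final stack (bottom to top): [15]


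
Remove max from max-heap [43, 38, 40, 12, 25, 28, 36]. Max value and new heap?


Max = 43
Replace root with last, heapify down
Resulting heap: [40, 38, 36, 12, 25, 28]


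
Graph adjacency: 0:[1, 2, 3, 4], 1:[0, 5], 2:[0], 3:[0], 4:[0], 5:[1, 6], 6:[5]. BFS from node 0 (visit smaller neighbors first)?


BFS queue: start with [0]
Visit order: [0, 1, 2, 3, 4, 5, 6]


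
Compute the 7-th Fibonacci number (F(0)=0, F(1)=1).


F(n)=F(n-1)+F(n-2)
...F(5)=5, F(6)=8, F(7)=13


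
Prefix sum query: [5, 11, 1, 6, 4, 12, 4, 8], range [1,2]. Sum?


Prefix sums: [0, 5, 16, 17, 23, 27, 39, 43, 51]
Sum[1..2] = prefix[3] - prefix[1] = 17 - 5 = 12


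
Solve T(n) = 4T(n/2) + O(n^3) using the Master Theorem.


a=4, b=2, c=3. log_2(4)=2 < c=3. Case 3: O(n^c) = O(n^3)
Complexity: O(n^3)


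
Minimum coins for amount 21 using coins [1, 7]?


dp[0]=0; dp[i]=1+min(dp[i-c] for c in coins)
...dp[16]=4, dp[17]=5, dp[18]=6, dp[19]=7, dp[20]=8, dp[21]=3
Minimum coins for 21 = 3


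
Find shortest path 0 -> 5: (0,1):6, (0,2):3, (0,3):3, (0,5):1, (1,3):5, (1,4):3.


Dijkstra from 0:
Distances: {0: 0, 1: 6, 2: 3, 3: 3, 4: 9, 5: 1}
Shortest distance to 5 = 1, path = [0, 5]


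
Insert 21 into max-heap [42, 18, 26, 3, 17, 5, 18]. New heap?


Append 21: [42, 18, 26, 3, 17, 5, 18, 21]
Bubble up: swap idx 7(21) with idx 3(3); swap idx 3(21) with idx 1(18)
Result: [42, 21, 26, 18, 17, 5, 18, 3]


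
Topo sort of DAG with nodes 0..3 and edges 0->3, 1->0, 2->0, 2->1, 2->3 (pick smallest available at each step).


Kahn's algorithm, process smallest node first
Order: [2, 1, 0, 3]


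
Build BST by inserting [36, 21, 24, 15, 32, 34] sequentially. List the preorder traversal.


Root = 36; build tree by BST insertion.
Preorder traversal: [36, 21, 15, 24, 32, 34]


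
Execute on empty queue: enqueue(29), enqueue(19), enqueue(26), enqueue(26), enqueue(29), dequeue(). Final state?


enqueue(29) -> [29]
enqueue(19) -> [29, 19]
enqueue(26) -> [29, 19, 26]
enqueue(26) -> [29, 19, 26, 26]
enqueue(29) -> [29, 19, 26, 26, 29]
dequeue() returns 29 -> [19, 26, 26, 29]
Final queue (front to back): [19, 26, 26, 29]


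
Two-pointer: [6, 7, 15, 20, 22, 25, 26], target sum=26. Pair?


Two pointers: lo=0, hi=6
Found pair: (6, 20) summing to 26


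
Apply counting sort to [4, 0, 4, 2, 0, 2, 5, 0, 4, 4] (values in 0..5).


Count array: [3, 0, 2, 0, 4, 1]
Reconstruct: [0, 0, 0, 2, 2, 4, 4, 4, 4, 5]


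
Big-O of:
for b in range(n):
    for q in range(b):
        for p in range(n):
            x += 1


Per nesting level: O(n) * O(n) [triangular over b] * O(n) = O(n^3)
Complexity: O(n^3)


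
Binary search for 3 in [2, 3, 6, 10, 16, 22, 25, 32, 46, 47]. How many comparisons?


Search for 3:
[0,9] mid=4 arr[4]=16
[0,3] mid=1 arr[1]=3
Total: 2 comparisons


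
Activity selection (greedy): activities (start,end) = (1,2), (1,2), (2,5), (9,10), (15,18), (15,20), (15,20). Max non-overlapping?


Greedy: pick earliest-ending, then skip overlaps.
Selected (4 activities): [(1, 2), (2, 5), (9, 10), (15, 18)]


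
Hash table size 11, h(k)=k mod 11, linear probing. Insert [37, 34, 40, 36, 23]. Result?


Insertions: 37->slot 4; 34->slot 1; 40->slot 7; 36->slot 3; 23->slot 2
Table: [None, 34, 23, 36, 37, None, None, 40, None, None, None]


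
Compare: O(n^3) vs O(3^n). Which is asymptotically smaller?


cubic grows slower than exponential (base 3)
O(n^3) is asymptotically smaller; O(3^n) grows faster
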